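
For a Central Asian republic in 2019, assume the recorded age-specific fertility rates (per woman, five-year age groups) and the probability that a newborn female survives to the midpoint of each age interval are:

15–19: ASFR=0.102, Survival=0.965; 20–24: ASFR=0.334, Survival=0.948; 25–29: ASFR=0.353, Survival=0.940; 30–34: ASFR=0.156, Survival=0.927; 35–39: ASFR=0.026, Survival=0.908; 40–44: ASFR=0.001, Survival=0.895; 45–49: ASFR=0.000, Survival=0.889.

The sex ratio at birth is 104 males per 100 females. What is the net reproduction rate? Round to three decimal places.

Proportion female at birth = 100 / (100 + 104) = 0.49020.
Each age group contributes 5 × ASFR × survival:
  15–19: 5 × 0.102 × 0.965 = 0.49215
  20–24: 5 × 0.334 × 0.948 = 1.58316
  25–29: 5 × 0.353 × 0.940 = 1.65910
  30–34: 5 × 0.156 × 0.927 = 0.72306
  35–39: 5 × 0.026 × 0.908 = 0.11804
  40–44: 5 × 0.001 × 0.895 = 0.00448
  45–49: 5 × 0.000 × 0.889 = 0.00000
Sum = 4.57999
NRR = 0.49020 × 4.57999 = 2.24511
NRR > 1, so each generation more than replaces itself.

2.245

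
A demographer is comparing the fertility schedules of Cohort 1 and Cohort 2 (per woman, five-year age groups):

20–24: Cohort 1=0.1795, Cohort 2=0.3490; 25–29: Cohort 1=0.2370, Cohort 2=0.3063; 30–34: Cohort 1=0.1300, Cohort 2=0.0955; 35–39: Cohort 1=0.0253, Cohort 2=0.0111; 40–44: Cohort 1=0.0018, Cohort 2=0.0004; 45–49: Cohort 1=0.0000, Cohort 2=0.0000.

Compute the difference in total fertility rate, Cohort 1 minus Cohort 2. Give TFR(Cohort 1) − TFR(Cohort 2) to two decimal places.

-0.94

Cohort 1:
  Sum of ASFRs = 0.1795 + 0.2370 + 0.1300 + 0.0253 + 0.0018 + 0.0000 = 0.5736
  TFR = 5 × 0.5736 = 2.868
Cohort 2:
  Sum of ASFRs = 0.3490 + 0.3063 + 0.0955 + 0.0111 + 0.0004 + 0.0000 = 0.7623
  TFR = 5 × 0.7623 = 3.8115
Difference = 2.868 − 3.8115 = -0.9435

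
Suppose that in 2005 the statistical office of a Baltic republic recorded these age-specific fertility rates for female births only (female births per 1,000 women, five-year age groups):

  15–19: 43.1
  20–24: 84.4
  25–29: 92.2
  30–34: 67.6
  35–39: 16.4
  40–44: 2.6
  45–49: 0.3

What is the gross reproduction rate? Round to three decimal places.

Sum of female ASFRs = 43.1 + 84.4 + 92.2 + 67.6 + 16.4 + 2.6 + 0.3 = 306.6
GRR = 5 × 306.6 / 1000 = 1.533

1.533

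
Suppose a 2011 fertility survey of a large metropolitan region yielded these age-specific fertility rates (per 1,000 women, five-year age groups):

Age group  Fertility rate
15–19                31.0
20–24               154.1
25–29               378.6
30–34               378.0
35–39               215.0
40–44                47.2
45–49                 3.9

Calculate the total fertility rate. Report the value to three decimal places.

6.039

Sum of ASFRs = 31.0 + 154.1 + 378.6 + 378.0 + 215.0 + 47.2 + 3.9 = 1207.8
TFR = 5 × 1207.8 / 1000 = 6.039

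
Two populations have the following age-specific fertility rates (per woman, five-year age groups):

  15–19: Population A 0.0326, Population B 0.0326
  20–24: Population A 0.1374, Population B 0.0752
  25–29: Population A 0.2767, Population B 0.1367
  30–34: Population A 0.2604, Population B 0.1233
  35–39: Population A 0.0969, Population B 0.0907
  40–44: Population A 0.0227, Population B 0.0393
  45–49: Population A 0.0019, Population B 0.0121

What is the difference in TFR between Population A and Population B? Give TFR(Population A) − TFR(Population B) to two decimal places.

Population A:
  Sum of ASFRs = 0.0326 + 0.1374 + 0.2767 + 0.2604 + 0.0969 + 0.0227 + 0.0019 = 0.8286
  TFR = 5 × 0.8286 = 4.143
Population B:
  Sum of ASFRs = 0.0326 + 0.0752 + 0.1367 + 0.1233 + 0.0907 + 0.0393 + 0.0121 = 0.5099
  TFR = 5 × 0.5099 = 2.5495
Difference = 4.143 − 2.5495 = 1.5935

1.59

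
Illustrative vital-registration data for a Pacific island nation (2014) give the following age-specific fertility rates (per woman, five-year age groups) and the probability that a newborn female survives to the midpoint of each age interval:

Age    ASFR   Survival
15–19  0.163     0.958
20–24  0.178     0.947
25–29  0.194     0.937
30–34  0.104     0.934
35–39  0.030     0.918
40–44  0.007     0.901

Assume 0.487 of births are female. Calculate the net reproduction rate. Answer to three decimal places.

1.552

Proportion female at birth = 0.487.
Survival-weighted fertility by age (5·fₓ·Sₓ):
  15–19: 5 × 0.163 × 0.958 = 0.78077
  20–24: 5 × 0.178 × 0.947 = 0.84283
  25–29: 5 × 0.194 × 0.937 = 0.90889
  30–34: 5 × 0.104 × 0.934 = 0.48568
  35–39: 5 × 0.030 × 0.918 = 0.13770
  40–44: 5 × 0.007 × 0.901 = 0.03154
Sum = 3.18741
NRR = 0.487 × 3.18741 = 1.55227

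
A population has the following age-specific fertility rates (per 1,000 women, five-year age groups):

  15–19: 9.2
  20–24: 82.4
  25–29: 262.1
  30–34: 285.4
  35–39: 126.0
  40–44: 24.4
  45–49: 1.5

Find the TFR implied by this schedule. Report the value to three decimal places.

Sum of ASFRs = 9.2 + 82.4 + 262.1 + 285.4 + 126.0 + 24.4 + 1.5 = 791.0
TFR = 5 × 791.0 / 1000 = 3.955

3.955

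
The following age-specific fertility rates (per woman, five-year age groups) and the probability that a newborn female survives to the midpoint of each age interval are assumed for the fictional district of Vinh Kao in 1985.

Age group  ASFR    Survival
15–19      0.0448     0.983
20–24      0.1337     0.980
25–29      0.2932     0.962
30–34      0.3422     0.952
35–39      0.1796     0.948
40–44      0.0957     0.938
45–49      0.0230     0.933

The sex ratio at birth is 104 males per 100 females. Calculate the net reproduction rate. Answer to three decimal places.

Proportion female at birth = 100 / (100 + 104) = 0.49020.
Each age group contributes 5 × ASFR × survival:
  15–19: 5 × 0.0448 × 0.983 = 0.22019
  20–24: 5 × 0.1337 × 0.980 = 0.65513
  25–29: 5 × 0.2932 × 0.962 = 1.41029
  30–34: 5 × 0.3422 × 0.952 = 1.62887
  35–39: 5 × 0.1796 × 0.948 = 0.85130
  40–44: 5 × 0.0957 × 0.938 = 0.44883
  45–49: 5 × 0.0230 × 0.933 = 0.10730
Sum = 5.32191
NRR = 0.49020 × 5.32191 = 2.60880

2.609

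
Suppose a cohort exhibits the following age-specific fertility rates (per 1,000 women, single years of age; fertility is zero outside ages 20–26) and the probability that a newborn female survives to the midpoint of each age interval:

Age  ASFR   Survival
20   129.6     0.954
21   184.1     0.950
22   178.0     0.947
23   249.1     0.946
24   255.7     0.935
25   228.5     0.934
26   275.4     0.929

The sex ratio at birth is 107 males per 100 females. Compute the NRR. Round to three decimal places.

0.682

Proportion female at birth = 100 / (100 + 107) = 0.48309.
Weighting each age-specific rate by interval width and survival:
  20: 1 × 129.6/1000 × 0.954 = 0.12364
  21: 1 × 184.1/1000 × 0.950 = 0.17490
  22: 1 × 178.0/1000 × 0.947 = 0.16857
  23: 1 × 249.1/1000 × 0.946 = 0.23565
  24: 1 × 255.7/1000 × 0.935 = 0.23908
  25: 1 × 228.5/1000 × 0.934 = 0.21342
  26: 1 × 275.4/1000 × 0.929 = 0.25585
Sum = 1.41111
NRR = 0.48309 × 1.41111 = 0.68169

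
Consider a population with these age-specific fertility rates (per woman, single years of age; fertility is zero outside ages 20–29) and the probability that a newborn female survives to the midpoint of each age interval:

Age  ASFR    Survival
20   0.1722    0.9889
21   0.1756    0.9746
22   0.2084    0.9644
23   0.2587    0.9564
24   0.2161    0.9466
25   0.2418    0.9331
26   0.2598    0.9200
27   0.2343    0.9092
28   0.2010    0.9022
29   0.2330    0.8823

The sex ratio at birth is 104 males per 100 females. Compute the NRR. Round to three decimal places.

Proportion female at birth = 100 / (100 + 104) = 0.49020.
Weighting each age-specific rate by interval width and survival:
  20: 1 × 0.1722 × 0.9889 = 0.17029
  21: 1 × 0.1756 × 0.9746 = 0.17114
  22: 1 × 0.2084 × 0.9644 = 0.20098
  23: 1 × 0.2587 × 0.9564 = 0.24742
  24: 1 × 0.2161 × 0.9466 = 0.20456
  25: 1 × 0.2418 × 0.9331 = 0.22562
  26: 1 × 0.2598 × 0.9200 = 0.23902
  27: 1 × 0.2343 × 0.9092 = 0.21303
  28: 1 × 0.2010 × 0.9022 = 0.18134
  29: 1 × 0.2330 × 0.8823 = 0.20558
Sum = 2.05898
NRR = 0.49020 × 2.05898 = 1.00931

1.009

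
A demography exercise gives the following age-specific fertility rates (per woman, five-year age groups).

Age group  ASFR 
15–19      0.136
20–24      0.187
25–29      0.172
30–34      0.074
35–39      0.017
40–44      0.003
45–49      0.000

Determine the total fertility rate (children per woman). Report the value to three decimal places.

Sum of ASFRs = 0.136 + 0.187 + 0.172 + 0.074 + 0.017 + 0.003 + 0.000 = 0.589
TFR = 5 × 0.589 = 2.945

2.945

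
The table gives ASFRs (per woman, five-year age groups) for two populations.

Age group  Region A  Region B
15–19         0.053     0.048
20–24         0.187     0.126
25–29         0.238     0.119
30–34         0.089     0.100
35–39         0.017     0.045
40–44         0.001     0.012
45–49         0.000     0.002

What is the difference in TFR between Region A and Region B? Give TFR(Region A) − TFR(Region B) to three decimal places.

Region A:
  Sum of ASFRs = 0.053 + 0.187 + 0.238 + 0.089 + 0.017 + 0.001 + 0.000 = 0.585
  TFR = 5 × 0.585 = 2.925
Region B:
  Sum of ASFRs = 0.048 + 0.126 + 0.119 + 0.100 + 0.045 + 0.012 + 0.002 = 0.452
  TFR = 5 × 0.452 = 2.26
Difference = 2.925 − 2.26 = 0.665

0.665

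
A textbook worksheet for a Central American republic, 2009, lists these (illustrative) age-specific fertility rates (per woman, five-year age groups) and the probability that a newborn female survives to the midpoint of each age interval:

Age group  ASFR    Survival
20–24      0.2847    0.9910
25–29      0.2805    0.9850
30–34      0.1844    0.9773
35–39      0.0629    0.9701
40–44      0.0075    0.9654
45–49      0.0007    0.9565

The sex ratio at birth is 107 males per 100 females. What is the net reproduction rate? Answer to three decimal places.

Proportion female at birth = 100 / (100 + 107) = 0.48309.
Weighting each age-specific rate by interval width and survival:
  20–24: 5 × 0.2847 × 0.9910 = 1.41069
  25–29: 5 × 0.2805 × 0.9850 = 1.38146
  30–34: 5 × 0.1844 × 0.9773 = 0.90107
  35–39: 5 × 0.0629 × 0.9701 = 0.30510
  40–44: 5 × 0.0075 × 0.9654 = 0.03620
  45–49: 5 × 0.0007 × 0.9565 = 0.00335
Sum = 4.03787
NRR = 0.48309 × 4.03787 = 1.95065

1.951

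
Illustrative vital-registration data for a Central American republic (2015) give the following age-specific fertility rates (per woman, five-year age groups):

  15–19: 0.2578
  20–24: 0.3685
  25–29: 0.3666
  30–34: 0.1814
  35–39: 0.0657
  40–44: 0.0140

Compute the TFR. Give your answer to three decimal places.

Sum of ASFRs = 0.2578 + 0.3685 + 0.3666 + 0.1814 + 0.0657 + 0.0140 = 1.2540
TFR = 5 × 1.2540 = 6.27

6.270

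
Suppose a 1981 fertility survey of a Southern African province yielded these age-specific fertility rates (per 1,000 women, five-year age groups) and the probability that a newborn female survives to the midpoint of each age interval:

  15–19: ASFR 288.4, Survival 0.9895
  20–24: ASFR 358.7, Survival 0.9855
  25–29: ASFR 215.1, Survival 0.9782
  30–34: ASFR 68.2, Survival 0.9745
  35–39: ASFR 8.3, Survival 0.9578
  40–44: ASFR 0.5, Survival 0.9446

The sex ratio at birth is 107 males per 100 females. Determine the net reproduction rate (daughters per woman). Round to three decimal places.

Proportion female at birth = 100 / (100 + 107) = 0.48309.
Survival-weighted fertility by age (5·fₓ·Sₓ):
  15–19: 5 × 288.4/1000 × 0.9895 = 1.42686
  20–24: 5 × 358.7/1000 × 0.9855 = 1.76749
  25–29: 5 × 215.1/1000 × 0.9782 = 1.05205
  30–34: 5 × 68.2/1000 × 0.9745 = 0.33230
  35–39: 5 × 8.3/1000 × 0.9578 = 0.03975
  40–44: 5 × 0.5/1000 × 0.9446 = 0.00236
Sum = 4.62081
NRR = 0.48309 × 4.62081 = 2.23227

2.232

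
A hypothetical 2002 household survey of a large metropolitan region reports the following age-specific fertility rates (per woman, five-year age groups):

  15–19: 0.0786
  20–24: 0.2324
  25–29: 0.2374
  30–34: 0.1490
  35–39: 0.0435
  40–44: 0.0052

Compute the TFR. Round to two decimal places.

3.73

Sum of ASFRs = 0.0786 + 0.2324 + 0.2374 + 0.1490 + 0.0435 + 0.0052 = 0.7461
TFR = 5 × 0.7461 = 3.7305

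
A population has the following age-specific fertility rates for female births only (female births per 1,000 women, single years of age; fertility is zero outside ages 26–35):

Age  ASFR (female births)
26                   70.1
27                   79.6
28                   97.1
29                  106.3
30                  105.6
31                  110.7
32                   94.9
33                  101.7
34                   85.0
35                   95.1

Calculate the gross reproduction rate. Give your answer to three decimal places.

0.946

Sum of female ASFRs = 70.1 + 79.6 + 97.1 + 106.3 + 105.6 + 110.7 + 94.9 + 101.7 + 85.0 + 95.1 = 946.1
GRR = 946.1 / 1000 = 0.9461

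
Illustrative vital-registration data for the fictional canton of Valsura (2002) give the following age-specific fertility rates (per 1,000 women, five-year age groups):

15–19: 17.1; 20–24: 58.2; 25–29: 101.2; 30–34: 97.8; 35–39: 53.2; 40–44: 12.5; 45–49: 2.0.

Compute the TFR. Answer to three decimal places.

1.710

Sum of ASFRs = 17.1 + 58.2 + 101.2 + 97.8 + 53.2 + 12.5 + 2.0 = 342.0
TFR = 5 × 342.0 / 1000 = 1.71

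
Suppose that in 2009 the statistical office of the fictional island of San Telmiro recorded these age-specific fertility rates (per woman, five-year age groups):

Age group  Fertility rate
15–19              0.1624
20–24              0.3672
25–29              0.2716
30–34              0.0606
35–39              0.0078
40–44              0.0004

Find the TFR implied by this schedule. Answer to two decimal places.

Sum of ASFRs = 0.1624 + 0.3672 + 0.2716 + 0.0606 + 0.0078 + 0.0004 = 0.8700
TFR = 5 × 0.8700 = 4.35

4.35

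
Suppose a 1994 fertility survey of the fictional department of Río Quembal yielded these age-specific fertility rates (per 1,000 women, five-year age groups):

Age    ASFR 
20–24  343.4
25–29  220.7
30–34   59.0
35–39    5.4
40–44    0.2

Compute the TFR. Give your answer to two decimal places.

Sum of ASFRs = 343.4 + 220.7 + 59.0 + 5.4 + 0.2 = 628.7
TFR = 5 × 628.7 / 1000 = 3.1435

3.14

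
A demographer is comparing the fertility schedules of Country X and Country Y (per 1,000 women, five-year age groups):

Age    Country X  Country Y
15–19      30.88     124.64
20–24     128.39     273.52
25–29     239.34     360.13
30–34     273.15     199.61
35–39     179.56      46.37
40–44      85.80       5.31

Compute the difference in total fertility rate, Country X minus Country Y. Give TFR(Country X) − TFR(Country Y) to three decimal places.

-0.362

Country X:
  Sum of ASFRs = 30.88 + 128.39 + 239.34 + 273.15 + 179.56 + 85.80 = 937.12
  TFR = 5 × 937.12 / 1000 = 4.6856
Country Y:
  Sum of ASFRs = 124.64 + 273.52 + 360.13 + 199.61 + 46.37 + 5.31 = 1009.58
  TFR = 5 × 1009.58 / 1000 = 5.0479
Difference = 4.6856 − 5.0479 = -0.3623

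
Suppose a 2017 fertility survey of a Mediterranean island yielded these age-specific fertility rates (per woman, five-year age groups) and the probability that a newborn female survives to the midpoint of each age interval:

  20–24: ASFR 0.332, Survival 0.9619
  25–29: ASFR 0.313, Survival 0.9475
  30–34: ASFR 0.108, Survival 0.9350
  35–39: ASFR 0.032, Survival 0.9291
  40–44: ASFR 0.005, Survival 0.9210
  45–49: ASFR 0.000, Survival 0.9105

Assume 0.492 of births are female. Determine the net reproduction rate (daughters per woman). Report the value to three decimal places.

1.848

Proportion female at birth = 0.492.
Each age group contributes 5 × ASFR × survival:
  20–24: 5 × 0.332 × 0.9619 = 1.59675
  25–29: 5 × 0.313 × 0.9475 = 1.48284
  30–34: 5 × 0.108 × 0.9350 = 0.50490
  35–39: 5 × 0.032 × 0.9291 = 0.14866
  40–44: 5 × 0.005 × 0.9210 = 0.02303
  45–49: 5 × 0.000 × 0.9105 = 0.00000
Sum = 3.75618
NRR = 0.492 × 3.75618 = 1.84804
NRR > 1, so each generation more than replaces itself.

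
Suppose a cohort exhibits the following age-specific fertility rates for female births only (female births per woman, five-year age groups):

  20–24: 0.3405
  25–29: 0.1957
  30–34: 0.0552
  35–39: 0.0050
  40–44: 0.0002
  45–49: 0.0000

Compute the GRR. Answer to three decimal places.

2.983

Sum of female ASFRs = 0.3405 + 0.1957 + 0.0552 + 0.0050 + 0.0002 + 0.0000 = 0.5966
GRR = 5 × 0.5966 = 2.983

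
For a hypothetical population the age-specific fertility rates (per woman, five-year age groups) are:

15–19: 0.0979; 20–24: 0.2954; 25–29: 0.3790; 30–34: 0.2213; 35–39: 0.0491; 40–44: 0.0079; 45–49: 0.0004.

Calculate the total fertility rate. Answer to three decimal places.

5.255

Sum of ASFRs = 0.0979 + 0.2954 + 0.3790 + 0.2213 + 0.0491 + 0.0079 + 0.0004 = 1.0510
TFR = 5 × 1.0510 = 5.255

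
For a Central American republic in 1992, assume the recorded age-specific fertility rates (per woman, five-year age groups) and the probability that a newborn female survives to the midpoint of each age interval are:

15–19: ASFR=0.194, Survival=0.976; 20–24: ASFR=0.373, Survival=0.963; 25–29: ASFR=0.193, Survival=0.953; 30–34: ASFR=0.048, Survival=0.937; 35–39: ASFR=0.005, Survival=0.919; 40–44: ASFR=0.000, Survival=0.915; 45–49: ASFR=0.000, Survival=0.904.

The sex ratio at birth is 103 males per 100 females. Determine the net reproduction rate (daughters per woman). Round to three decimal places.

1.926

Proportion female at birth = 100 / (100 + 103) = 0.49261.
Each age group contributes 5 × ASFR × survival:
  15–19: 5 × 0.194 × 0.976 = 0.94672
  20–24: 5 × 0.373 × 0.963 = 1.79600
  25–29: 5 × 0.193 × 0.953 = 0.91965
  30–34: 5 × 0.048 × 0.937 = 0.22488
  35–39: 5 × 0.005 × 0.919 = 0.02298
  40–44: 5 × 0.000 × 0.915 = 0.00000
  45–49: 5 × 0.000 × 0.904 = 0.00000
Sum = 3.91023
NRR = 0.49261 × 3.91023 = 1.92622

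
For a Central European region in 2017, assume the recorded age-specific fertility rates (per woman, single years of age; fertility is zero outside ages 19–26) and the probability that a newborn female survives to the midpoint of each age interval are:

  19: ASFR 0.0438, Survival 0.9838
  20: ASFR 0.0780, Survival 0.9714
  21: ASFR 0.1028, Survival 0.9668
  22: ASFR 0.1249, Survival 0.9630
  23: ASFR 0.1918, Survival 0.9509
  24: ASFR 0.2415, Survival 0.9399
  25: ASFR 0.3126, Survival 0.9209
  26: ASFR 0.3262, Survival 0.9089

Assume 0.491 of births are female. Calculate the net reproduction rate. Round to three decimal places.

Proportion female at birth = 0.491.
Weighting each age-specific rate by interval width and survival:
  19: 1 × 0.0438 × 0.9838 = 0.04309
  20: 1 × 0.0780 × 0.9714 = 0.07577
  21: 1 × 0.1028 × 0.9668 = 0.09939
  22: 1 × 0.1249 × 0.9630 = 0.12028
  23: 1 × 0.1918 × 0.9509 = 0.18238
  24: 1 × 0.2415 × 0.9399 = 0.22699
  25: 1 × 0.3126 × 0.9209 = 0.28787
  26: 1 × 0.3262 × 0.9089 = 0.29648
Sum = 1.33225
NRR = 0.491 × 1.33225 = 0.65413

0.654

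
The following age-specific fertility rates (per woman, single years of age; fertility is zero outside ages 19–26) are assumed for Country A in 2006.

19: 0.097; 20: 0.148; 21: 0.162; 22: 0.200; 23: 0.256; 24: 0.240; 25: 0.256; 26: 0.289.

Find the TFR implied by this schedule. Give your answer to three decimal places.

1.648

Sum of ASFRs = 0.097 + 0.148 + 0.162 + 0.200 + 0.256 + 0.240 + 0.256 + 0.289 = 1.648
TFR = 1.648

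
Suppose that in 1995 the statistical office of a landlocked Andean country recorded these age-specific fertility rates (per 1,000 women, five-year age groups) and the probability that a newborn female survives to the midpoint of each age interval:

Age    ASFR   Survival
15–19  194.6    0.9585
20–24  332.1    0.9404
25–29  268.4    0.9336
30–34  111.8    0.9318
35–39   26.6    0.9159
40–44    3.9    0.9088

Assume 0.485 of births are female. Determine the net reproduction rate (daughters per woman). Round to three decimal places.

Proportion female at birth = 0.485.
Per-age-group product (5 × ASFR × survival probability):
  15–19: 5 × 194.6/1000 × 0.9585 = 0.93262
  20–24: 5 × 332.1/1000 × 0.9404 = 1.56153
  25–29: 5 × 268.4/1000 × 0.9336 = 1.25289
  30–34: 5 × 111.8/1000 × 0.9318 = 0.52088
  35–39: 5 × 26.6/1000 × 0.9159 = 0.12181
  40–44: 5 × 3.9/1000 × 0.9088 = 0.01772
Sum = 4.40745
NRR = 0.485 × 4.40745 = 2.13761
With NRR above 1 the population is above replacement fertility.

2.138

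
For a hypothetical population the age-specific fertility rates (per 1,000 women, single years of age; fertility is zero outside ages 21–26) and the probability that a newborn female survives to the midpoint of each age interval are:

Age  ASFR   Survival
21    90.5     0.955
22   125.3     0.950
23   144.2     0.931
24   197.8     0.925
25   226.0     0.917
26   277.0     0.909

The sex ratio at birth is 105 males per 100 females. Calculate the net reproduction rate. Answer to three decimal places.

Proportion female at birth = 100 / (100 + 105) = 0.48780.
Survival-weighted fertility by age (1·fₓ·Sₓ):
  21: 1 × 90.5/1000 × 0.955 = 0.08643
  22: 1 × 125.3/1000 × 0.950 = 0.11904
  23: 1 × 144.2/1000 × 0.931 = 0.13425
  24: 1 × 197.8/1000 × 0.925 = 0.18297
  25: 1 × 226.0/1000 × 0.917 = 0.20724
  26: 1 × 277.0/1000 × 0.909 = 0.25179
Sum = 0.98172
NRR = 0.48780 × 0.98172 = 0.47888
NRR < 1, so the cohort does not fully replace itself.

0.479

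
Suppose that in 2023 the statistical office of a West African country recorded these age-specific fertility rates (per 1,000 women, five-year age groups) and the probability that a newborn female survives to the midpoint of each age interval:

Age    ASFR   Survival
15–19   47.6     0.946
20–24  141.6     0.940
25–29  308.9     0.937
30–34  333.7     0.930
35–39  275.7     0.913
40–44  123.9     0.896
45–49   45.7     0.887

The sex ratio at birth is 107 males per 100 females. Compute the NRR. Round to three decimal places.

Proportion female at birth = 100 / (100 + 107) = 0.48309.
Each age group contributes 5 × ASFR × survival:
  15–19: 5 × 47.6/1000 × 0.946 = 0.22515
  20–24: 5 × 141.6/1000 × 0.940 = 0.66552
  25–29: 5 × 308.9/1000 × 0.937 = 1.44720
  30–34: 5 × 333.7/1000 × 0.930 = 1.55171
  35–39: 5 × 275.7/1000 × 0.913 = 1.25857
  40–44: 5 × 123.9/1000 × 0.896 = 0.55507
  45–49: 5 × 45.7/1000 × 0.887 = 0.20268
Sum = 5.90590
NRR = 0.48309 × 5.90590 = 2.85308
NRR > 1, so each generation more than replaces itself.

2.853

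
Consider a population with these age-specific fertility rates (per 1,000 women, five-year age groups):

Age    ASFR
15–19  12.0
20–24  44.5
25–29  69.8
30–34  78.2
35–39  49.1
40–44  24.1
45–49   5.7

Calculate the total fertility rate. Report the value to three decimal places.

Sum of ASFRs = 12.0 + 44.5 + 69.8 + 78.2 + 49.1 + 24.1 + 5.7 = 283.4
TFR = 5 × 283.4 / 1000 = 1.417

1.417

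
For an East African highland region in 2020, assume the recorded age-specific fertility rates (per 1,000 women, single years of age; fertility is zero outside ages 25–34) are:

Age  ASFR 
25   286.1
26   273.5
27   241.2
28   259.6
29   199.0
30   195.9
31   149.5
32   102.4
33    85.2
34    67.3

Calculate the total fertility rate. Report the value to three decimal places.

1.860

Sum of ASFRs = 286.1 + 273.5 + 241.2 + 259.6 + 199.0 + 195.9 + 149.5 + 102.4 + 85.2 + 67.3 = 1859.7
TFR = 1859.7 / 1000 = 1.8597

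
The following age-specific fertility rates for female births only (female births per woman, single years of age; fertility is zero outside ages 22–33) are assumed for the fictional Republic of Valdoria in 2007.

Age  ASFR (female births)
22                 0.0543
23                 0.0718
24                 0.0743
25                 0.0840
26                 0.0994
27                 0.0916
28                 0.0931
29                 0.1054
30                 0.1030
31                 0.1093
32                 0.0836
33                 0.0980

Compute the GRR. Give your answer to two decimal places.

Sum of female ASFRs = 0.0543 + 0.0718 + 0.0743 + 0.0840 + 0.0994 + 0.0916 + 0.0931 + 0.1054 + 0.1030 + 0.1093 + 0.0836 + 0.0980 = 1.0678
GRR = 1.0678

1.07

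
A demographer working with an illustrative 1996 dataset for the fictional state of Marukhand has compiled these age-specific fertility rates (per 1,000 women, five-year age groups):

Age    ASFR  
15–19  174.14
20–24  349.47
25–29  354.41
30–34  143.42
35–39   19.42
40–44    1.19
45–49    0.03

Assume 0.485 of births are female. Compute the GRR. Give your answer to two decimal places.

Proportion female at birth = 0.485.
Sum of ASFRs = 174.14 + 349.47 + 354.41 + 143.42 + 19.42 + 1.19 + 0.03 = 1042.08
TFR = 5 × 1042.08 / 1000 = 5.2104
GRR = 0.485 × 5.2104 = 2.52704

2.53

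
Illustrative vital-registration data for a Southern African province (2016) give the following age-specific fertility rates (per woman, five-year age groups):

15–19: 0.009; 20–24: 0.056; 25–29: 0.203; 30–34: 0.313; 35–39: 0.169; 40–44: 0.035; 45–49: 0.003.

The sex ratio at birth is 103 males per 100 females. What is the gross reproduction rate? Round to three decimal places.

Proportion female at birth = 100 / (100 + 103) = 0.49261.
Sum of ASFRs = 0.009 + 0.056 + 0.203 + 0.313 + 0.169 + 0.035 + 0.003 = 0.788
TFR = 5 × 0.788 = 3.94
GRR = 0.49261 × 3.94 = 1.94088

1.941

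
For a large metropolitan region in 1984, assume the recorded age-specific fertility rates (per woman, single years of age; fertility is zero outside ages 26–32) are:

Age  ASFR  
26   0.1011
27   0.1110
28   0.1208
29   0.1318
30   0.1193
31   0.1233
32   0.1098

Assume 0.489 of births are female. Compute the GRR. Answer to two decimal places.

0.40

Proportion female at birth = 0.489.
Sum of ASFRs = 0.1011 + 0.1110 + 0.1208 + 0.1318 + 0.1193 + 0.1233 + 0.1098 = 0.8171
TFR = 0.8171
GRR = 0.489 × 0.8171 = 0.39956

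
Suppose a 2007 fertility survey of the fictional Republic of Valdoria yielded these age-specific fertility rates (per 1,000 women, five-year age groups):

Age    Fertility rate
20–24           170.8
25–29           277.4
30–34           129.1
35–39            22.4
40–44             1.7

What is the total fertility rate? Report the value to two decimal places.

3.01

Sum of ASFRs = 170.8 + 277.4 + 129.1 + 22.4 + 1.7 = 601.4
TFR = 5 × 601.4 / 1000 = 3.007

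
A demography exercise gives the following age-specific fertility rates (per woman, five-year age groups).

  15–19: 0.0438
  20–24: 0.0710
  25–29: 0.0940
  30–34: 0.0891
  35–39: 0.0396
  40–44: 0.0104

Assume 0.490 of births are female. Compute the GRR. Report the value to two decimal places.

Proportion female at birth = 0.490.
Sum of ASFRs = 0.0438 + 0.0710 + 0.0940 + 0.0891 + 0.0396 + 0.0104 = 0.3479
TFR = 5 × 0.3479 = 1.7395
GRR = 0.490 × 1.7395 = 0.85236

0.85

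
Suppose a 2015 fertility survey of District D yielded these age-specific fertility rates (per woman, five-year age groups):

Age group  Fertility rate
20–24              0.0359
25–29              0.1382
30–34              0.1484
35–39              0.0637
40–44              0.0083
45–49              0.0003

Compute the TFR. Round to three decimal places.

1.974

Sum of ASFRs = 0.0359 + 0.1382 + 0.1484 + 0.0637 + 0.0083 + 0.0003 = 0.3948
TFR = 5 × 0.3948 = 1.974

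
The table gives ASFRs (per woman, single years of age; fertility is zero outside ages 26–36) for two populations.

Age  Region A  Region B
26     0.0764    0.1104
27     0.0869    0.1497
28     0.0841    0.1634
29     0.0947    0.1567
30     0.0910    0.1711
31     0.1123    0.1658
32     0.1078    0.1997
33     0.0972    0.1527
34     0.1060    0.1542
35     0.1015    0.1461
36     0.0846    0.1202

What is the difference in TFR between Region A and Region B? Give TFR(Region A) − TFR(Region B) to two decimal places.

-0.65

Region A:
  Sum of ASFRs = 0.0764 + 0.0869 + 0.0841 + 0.0947 + 0.0910 + 0.1123 + 0.1078 + 0.0972 + 0.1060 + 0.1015 + 0.0846 = 1.0425
  TFR = 1.0425
Region B:
  Sum of ASFRs = 0.1104 + 0.1497 + 0.1634 + 0.1567 + 0.1711 + 0.1658 + 0.1997 + 0.1527 + 0.1542 + 0.1461 + 0.1202 = 1.6900
  TFR = 1.69
Difference = 1.0425 − 1.69 = -0.6475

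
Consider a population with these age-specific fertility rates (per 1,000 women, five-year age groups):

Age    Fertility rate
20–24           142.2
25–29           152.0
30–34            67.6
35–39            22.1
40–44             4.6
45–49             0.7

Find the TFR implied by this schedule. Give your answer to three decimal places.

Sum of ASFRs = 142.2 + 152.0 + 67.6 + 22.1 + 4.6 + 0.7 = 389.2
TFR = 5 × 389.2 / 1000 = 1.946

1.946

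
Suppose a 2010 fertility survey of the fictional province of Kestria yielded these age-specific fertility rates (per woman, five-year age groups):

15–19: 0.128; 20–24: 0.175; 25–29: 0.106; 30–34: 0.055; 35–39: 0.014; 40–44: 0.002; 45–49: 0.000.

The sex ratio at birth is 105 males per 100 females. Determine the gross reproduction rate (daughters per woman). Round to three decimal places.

1.171

Proportion female at birth = 100 / (100 + 105) = 0.48780.
Sum of ASFRs = 0.128 + 0.175 + 0.106 + 0.055 + 0.014 + 0.002 + 0.000 = 0.480
TFR = 5 × 0.480 = 2.4
GRR = 0.48780 × 2.4 = 1.17072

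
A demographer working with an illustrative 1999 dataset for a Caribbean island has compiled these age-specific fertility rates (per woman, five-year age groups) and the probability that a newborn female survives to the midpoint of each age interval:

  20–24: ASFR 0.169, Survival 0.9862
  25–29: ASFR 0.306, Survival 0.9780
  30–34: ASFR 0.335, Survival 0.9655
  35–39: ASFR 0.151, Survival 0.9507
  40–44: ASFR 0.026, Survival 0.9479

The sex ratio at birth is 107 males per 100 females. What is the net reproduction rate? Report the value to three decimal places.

2.313

Proportion female at birth = 100 / (100 + 107) = 0.48309.
Each age group contributes 5 × ASFR × survival:
  20–24: 5 × 0.169 × 0.9862 = 0.83334
  25–29: 5 × 0.306 × 0.9780 = 1.49634
  30–34: 5 × 0.335 × 0.9655 = 1.61721
  35–39: 5 × 0.151 × 0.9507 = 0.71778
  40–44: 5 × 0.026 × 0.9479 = 0.12323
Sum = 4.78790
NRR = 0.48309 × 4.78790 = 2.31299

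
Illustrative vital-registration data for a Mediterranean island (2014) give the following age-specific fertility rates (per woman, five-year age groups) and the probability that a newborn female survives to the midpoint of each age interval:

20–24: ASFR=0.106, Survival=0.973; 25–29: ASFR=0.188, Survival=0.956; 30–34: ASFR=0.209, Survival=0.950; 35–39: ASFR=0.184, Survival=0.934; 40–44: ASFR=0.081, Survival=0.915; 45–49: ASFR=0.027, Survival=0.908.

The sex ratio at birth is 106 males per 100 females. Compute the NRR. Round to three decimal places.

1.825

Proportion female at birth = 100 / (100 + 106) = 0.48544.
Per-age-group product (5 × ASFR × survival probability):
  20–24: 5 × 0.106 × 0.973 = 0.51569
  25–29: 5 × 0.188 × 0.956 = 0.89864
  30–34: 5 × 0.209 × 0.950 = 0.99275
  35–39: 5 × 0.184 × 0.934 = 0.85928
  40–44: 5 × 0.081 × 0.915 = 0.37058
  45–49: 5 × 0.027 × 0.908 = 0.12258
Sum = 3.75952
NRR = 0.48544 × 3.75952 = 1.82502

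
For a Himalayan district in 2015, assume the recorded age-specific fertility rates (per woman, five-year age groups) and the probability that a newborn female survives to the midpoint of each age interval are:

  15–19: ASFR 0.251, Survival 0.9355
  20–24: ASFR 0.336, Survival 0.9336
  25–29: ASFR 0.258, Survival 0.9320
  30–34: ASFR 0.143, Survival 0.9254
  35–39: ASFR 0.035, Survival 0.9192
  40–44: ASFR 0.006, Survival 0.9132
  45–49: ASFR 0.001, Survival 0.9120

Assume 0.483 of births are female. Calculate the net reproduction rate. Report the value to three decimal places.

2.318

Proportion female at birth = 0.483.
Each age group contributes 5 × ASFR × survival:
  15–19: 5 × 0.251 × 0.9355 = 1.17405
  20–24: 5 × 0.336 × 0.9336 = 1.56845
  25–29: 5 × 0.258 × 0.9320 = 1.20228
  30–34: 5 × 0.143 × 0.9254 = 0.66166
  35–39: 5 × 0.035 × 0.9192 = 0.16086
  40–44: 5 × 0.006 × 0.9132 = 0.02740
  45–49: 5 × 0.001 × 0.9120 = 0.00456
Sum = 4.79926
NRR = 0.483 × 4.79926 = 2.31804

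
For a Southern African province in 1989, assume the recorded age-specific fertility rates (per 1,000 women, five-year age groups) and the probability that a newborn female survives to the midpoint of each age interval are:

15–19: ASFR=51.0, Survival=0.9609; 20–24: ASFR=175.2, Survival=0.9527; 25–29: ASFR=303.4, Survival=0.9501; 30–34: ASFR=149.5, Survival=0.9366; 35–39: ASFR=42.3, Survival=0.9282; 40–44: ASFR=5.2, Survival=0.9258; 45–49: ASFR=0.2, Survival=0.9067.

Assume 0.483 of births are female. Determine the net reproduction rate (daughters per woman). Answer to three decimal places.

1.663

Proportion female at birth = 0.483.
Survival-weighted fertility by age (5·fₓ·Sₓ):
  15–19: 5 × 51.0/1000 × 0.9609 = 0.24503
  20–24: 5 × 175.2/1000 × 0.9527 = 0.83457
  25–29: 5 × 303.4/1000 × 0.9501 = 1.44130
  30–34: 5 × 149.5/1000 × 0.9366 = 0.70011
  35–39: 5 × 42.3/1000 × 0.9282 = 0.19631
  40–44: 5 × 5.2/1000 × 0.9258 = 0.02407
  45–49: 5 × 0.2/1000 × 0.9067 = 0.00091
Sum = 3.44230
NRR = 0.483 × 3.44230 = 1.66263
An NRR exceeding 1 indicates intrinsic growth under these rates.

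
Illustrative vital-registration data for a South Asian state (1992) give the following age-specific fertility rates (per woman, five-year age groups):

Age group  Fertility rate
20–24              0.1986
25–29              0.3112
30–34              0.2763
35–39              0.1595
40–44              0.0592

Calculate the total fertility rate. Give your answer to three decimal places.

5.024

Sum of ASFRs = 0.1986 + 0.3112 + 0.2763 + 0.1595 + 0.0592 = 1.0048
TFR = 5 × 1.0048 = 5.024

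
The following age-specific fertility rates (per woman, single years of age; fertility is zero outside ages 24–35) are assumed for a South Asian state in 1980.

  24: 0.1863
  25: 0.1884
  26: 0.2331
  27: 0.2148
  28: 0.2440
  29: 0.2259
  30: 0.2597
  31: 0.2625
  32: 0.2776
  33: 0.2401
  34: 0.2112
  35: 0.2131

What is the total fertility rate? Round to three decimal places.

Sum of ASFRs = 0.1863 + 0.1884 + 0.2331 + 0.2148 + 0.2440 + 0.2259 + 0.2597 + 0.2625 + 0.2776 + 0.2401 + 0.2112 + 0.2131 = 2.7567
TFR = 2.7567

2.757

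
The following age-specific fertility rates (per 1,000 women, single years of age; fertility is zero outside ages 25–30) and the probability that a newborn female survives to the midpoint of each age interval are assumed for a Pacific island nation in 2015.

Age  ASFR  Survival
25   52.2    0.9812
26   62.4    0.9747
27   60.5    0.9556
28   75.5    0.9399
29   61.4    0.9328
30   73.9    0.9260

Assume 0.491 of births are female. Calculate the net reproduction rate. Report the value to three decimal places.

Proportion female at birth = 0.491.
Each age group contributes 1 × ASFR × survival:
  25: 1 × 52.2/1000 × 0.9812 = 0.05122
  26: 1 × 62.4/1000 × 0.9747 = 0.06082
  27: 1 × 60.5/1000 × 0.9556 = 0.05781
  28: 1 × 75.5/1000 × 0.9399 = 0.07096
  29: 1 × 61.4/1000 × 0.9328 = 0.05727
  30: 1 × 73.9/1000 × 0.9260 = 0.06843
Sum = 0.36651
NRR = 0.491 × 0.36651 = 0.17996

0.180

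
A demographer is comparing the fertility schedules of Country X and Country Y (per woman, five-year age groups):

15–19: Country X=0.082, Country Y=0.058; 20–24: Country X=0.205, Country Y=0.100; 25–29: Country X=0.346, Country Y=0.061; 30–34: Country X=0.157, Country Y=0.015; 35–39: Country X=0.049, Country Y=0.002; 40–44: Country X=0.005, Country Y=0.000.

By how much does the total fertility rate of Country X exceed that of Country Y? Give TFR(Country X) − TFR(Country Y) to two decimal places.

Country X:
  Sum of ASFRs = 0.082 + 0.205 + 0.346 + 0.157 + 0.049 + 0.005 = 0.844
  TFR = 5 × 0.844 = 4.22
Country Y:
  Sum of ASFRs = 0.058 + 0.100 + 0.061 + 0.015 + 0.002 + 0.000 = 0.236
  TFR = 5 × 0.236 = 1.18
Difference = 4.22 − 1.18 = 3.04

3.04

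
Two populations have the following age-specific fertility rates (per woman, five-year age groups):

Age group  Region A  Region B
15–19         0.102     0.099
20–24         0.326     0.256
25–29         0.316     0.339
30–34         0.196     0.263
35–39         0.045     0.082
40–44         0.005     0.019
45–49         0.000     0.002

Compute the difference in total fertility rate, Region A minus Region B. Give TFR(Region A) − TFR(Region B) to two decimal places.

-0.35

Region A:
  Sum of ASFRs = 0.102 + 0.326 + 0.316 + 0.196 + 0.045 + 0.005 + 0.000 = 0.990
  TFR = 5 × 0.990 = 4.95
Region B:
  Sum of ASFRs = 0.099 + 0.256 + 0.339 + 0.263 + 0.082 + 0.019 + 0.002 = 1.060
  TFR = 5 × 1.060 = 5.3
Difference = 4.95 − 5.3 = -0.35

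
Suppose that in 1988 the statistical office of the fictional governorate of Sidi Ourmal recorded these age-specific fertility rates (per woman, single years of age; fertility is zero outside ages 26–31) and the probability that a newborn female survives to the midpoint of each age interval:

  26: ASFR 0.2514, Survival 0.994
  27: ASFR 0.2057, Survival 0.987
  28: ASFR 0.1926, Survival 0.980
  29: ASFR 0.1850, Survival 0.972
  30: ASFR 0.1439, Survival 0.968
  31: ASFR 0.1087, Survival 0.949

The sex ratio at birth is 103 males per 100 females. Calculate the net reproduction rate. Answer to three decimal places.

0.524

Proportion female at birth = 100 / (100 + 103) = 0.49261.
Per-age-group product (1 × ASFR × survival probability):
  26: 1 × 0.2514 × 0.994 = 0.24989
  27: 1 × 0.2057 × 0.987 = 0.20303
  28: 1 × 0.1926 × 0.980 = 0.18875
  29: 1 × 0.1850 × 0.972 = 0.17982
  30: 1 × 0.1439 × 0.968 = 0.13930
  31: 1 × 0.1087 × 0.949 = 0.10316
Sum = 1.06395
NRR = 0.49261 × 1.06395 = 0.52411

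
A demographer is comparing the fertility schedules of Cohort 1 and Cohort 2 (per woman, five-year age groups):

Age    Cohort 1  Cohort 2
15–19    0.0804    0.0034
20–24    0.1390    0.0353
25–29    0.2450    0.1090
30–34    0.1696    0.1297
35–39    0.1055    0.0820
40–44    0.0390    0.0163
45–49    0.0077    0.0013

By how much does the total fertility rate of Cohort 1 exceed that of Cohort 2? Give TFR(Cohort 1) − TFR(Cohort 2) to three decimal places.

2.046

Cohort 1:
  Sum of ASFRs = 0.0804 + 0.1390 + 0.2450 + 0.1696 + 0.1055 + 0.0390 + 0.0077 = 0.7862
  TFR = 5 × 0.7862 = 3.931
Cohort 2:
  Sum of ASFRs = 0.0034 + 0.0353 + 0.1090 + 0.1297 + 0.0820 + 0.0163 + 0.0013 = 0.3770
  TFR = 5 × 0.3770 = 1.885
Difference = 3.931 − 1.885 = 2.046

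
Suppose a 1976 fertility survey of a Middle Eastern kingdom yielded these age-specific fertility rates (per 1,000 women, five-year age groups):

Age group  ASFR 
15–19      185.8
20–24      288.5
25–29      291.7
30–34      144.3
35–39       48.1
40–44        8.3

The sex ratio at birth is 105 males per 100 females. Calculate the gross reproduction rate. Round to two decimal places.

2.36

Proportion female at birth = 100 / (100 + 105) = 0.48780.
Sum of ASFRs = 185.8 + 288.5 + 291.7 + 144.3 + 48.1 + 8.3 = 966.7
TFR = 5 × 966.7 / 1000 = 4.8335
GRR = 0.48780 × 4.8335 = 2.35778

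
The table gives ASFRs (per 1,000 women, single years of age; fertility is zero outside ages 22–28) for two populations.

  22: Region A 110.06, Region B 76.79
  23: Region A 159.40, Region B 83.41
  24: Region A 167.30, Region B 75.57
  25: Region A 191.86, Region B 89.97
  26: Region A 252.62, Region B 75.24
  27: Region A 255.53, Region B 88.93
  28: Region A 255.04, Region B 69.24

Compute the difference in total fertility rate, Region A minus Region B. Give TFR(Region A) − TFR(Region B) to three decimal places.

0.833

Region A:
  Sum of ASFRs = 110.06 + 159.40 + 167.30 + 191.86 + 252.62 + 255.53 + 255.04 = 1391.81
  TFR = 1391.81 / 1000 = 1.39181
Region B:
  Sum of ASFRs = 76.79 + 83.41 + 75.57 + 89.97 + 75.24 + 88.93 + 69.24 = 559.15
  TFR = 559.15 / 1000 = 0.55915
Difference = 1.39181 − 0.55915 = 0.83266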